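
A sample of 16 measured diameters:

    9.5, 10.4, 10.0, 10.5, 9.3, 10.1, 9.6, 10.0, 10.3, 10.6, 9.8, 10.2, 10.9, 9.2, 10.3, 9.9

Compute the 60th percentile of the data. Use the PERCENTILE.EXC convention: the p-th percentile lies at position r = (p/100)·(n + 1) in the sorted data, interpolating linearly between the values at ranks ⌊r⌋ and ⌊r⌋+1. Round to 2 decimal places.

Sorted: 9.2, 9.3, 9.5, 9.6, 9.8, 9.9, 10.0, 10.0, 10.1, 10.2, 10.3, 10.3, 10.4, 10.5, 10.6, 10.9.
n = 16.
r = (60/100)·(16 + 1) = 10.2.
Rank 10 is 10.2 and rank 11 is 10.3.
Interpolate: 10.2 + 0.2·(10.3 − 10.2) = 10.2 + 0.2·0.1 = 10.22.

10.22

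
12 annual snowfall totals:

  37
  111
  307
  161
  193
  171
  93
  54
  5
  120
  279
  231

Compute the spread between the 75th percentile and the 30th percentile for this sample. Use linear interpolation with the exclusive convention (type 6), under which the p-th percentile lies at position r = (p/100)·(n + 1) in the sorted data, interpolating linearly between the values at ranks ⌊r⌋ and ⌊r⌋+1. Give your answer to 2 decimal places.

132.40

Sorted: 5, 37, 54, 93, 111, 120, 161, 171, 193, 231, 279, 307.
n = 12.
P30: r = 3.9; ranks 3–4 are 54, 93; interpolating gives 89.1.
P75: r = 9.75; ranks 9–10 are 193, 231; interpolating gives 221.5.
Difference: 221.5 − 89.1 = 132.4.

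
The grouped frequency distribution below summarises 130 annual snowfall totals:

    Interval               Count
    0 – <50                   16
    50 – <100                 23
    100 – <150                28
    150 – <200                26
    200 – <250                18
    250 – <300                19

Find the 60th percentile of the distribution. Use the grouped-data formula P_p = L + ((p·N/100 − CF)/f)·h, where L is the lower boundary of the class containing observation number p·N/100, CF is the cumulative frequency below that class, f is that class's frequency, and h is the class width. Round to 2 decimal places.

N = 130; target position k = 60/100 · 130 = 78.
Cumulative frequencies: 16, 39, 67, 93, 111, 130.
Observation 78 falls in the class 150 – <200.
L = 150, CF = 67, f = 26, h = 50.
P60 = 150 + ((78 − 67)/26)·50 = 150 + 21.1538 = 171.154.

171.15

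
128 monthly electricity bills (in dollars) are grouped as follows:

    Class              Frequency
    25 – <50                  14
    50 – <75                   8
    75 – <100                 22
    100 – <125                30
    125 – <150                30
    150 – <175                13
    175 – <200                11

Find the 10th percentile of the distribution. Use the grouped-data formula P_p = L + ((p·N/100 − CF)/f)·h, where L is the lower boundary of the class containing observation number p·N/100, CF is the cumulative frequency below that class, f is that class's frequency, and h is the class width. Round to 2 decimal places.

47.86

N = 128; target position k = 10/100 · 128 = 12.8.
Cumulative frequencies: 14, 22, 44, 74, 104, 117, 128.
Observation 12.8 falls in the class 25 – <50.
L = 25, CF = 0, f = 14, h = 25.
P10 = 25 + ((12.8 − 0)/14)·25 = 25 + 22.8571 = 47.8571.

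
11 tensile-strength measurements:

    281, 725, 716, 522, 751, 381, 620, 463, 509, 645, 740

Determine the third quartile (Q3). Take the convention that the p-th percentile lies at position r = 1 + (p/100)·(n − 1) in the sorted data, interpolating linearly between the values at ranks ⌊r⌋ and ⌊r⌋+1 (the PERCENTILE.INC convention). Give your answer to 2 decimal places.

Sorted: 281, 381, 463, 509, 522, 620, 645, 716, 725, 740, 751.
n = 11.
r = 1 + (75/100)·(11 − 1) = 1 + 7.5 = 8.5.
Rank 8 is 716 and rank 9 is 725.
Interpolate: 716 + 0.5·(725 − 716) = 716 + 0.5·9 = 720.5.

720.50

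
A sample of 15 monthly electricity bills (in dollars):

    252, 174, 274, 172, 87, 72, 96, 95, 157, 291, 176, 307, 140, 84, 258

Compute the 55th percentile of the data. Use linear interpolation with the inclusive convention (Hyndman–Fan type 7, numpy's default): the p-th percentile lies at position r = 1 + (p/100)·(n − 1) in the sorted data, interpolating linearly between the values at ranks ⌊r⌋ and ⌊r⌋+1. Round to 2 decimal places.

173.40

Sorted: 72, 84, 87, 95, 96, 140, 157, 172, 174, 176, 252, 258, 274, 291, 307.
n = 15.
r = 1 + (55/100)·(15 − 1) = 1 + 7.7 = 8.7.
Rank 8 is 172 and rank 9 is 174.
Interpolate: 172 + 0.7·(174 − 172) = 172 + 0.7·2 = 173.4.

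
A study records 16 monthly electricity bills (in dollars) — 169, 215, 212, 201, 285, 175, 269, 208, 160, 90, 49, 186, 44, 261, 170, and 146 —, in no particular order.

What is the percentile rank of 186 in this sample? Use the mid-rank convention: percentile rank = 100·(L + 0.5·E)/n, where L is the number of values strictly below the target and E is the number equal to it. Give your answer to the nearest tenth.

53.1

Sorted: 44, 49, 90, 146, 160, 169, 170, 175, 186, 201, 208, 212, 215, 261, 269, 285.
Count below 186: L = 8; count equal: E = 1; n = 16.
Percentile rank = 100·(8 + 0.5·1)/16 = 100·8.5/16 = 53.12.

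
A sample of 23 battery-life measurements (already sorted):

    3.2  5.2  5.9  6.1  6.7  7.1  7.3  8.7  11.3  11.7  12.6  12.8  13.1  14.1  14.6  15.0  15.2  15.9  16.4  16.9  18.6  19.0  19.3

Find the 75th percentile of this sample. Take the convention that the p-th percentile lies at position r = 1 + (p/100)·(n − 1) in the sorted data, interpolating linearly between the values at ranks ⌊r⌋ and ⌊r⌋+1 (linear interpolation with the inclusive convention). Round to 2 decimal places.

n = 23.
r = 1 + (75/100)·(23 − 1) = 1 + 16.5 = 17.5.
Rank 17 is 15.2 and rank 18 is 15.9.
Interpolate: 15.2 + 0.5·(15.9 − 15.2) = 15.2 + 0.5·0.7 = 15.55.

15.55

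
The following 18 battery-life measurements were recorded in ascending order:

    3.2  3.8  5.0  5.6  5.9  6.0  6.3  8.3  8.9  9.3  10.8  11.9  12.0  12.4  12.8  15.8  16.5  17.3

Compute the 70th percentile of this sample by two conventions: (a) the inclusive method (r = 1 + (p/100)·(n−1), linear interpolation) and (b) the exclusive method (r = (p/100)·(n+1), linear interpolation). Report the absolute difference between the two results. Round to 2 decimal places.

0.13

n = 18.
(a) r = 12.9; between ranks 12 (11.9) and 13 (12.0): 11.99.
(b) r = 13.3; between ranks 13 (12.0) and 14 (12.4): 12.12.
|11.99 − 12.12| = 0.13.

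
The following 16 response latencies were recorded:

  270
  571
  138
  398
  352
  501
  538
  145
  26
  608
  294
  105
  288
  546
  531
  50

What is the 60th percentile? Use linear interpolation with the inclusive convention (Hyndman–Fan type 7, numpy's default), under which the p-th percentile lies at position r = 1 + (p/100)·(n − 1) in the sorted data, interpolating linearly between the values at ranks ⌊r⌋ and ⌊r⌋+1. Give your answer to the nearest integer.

398

Sorted: 26, 50, 105, 138, 145, 270, 288, 294, 352, 398, 501, 531, 538, 546, 571, 608.
n = 16.
r = 1 + (60/100)·(16 − 1) = 1 + 9 = 10.
r is an integer, so P60 is the value at rank 10: 398.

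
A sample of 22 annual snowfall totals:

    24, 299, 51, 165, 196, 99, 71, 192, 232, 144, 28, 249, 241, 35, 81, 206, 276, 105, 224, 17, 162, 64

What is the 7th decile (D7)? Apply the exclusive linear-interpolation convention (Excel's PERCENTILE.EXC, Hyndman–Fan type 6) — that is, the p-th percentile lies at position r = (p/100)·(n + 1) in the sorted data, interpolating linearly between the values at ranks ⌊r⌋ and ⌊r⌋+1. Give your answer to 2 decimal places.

207.80

Sorted: 17, 24, 28, 35, 51, 64, 71, 81, 99, 105, 144, 162, 165, 192, 196, 206, 224, 232, 241, 249, 276, 299.
n = 22.
r = (70/100)·(22 + 1) = 16.1.
Rank 16 is 206 and rank 17 is 224.
Interpolate: 206 + 0.1·(224 − 206) = 206 + 0.1·18 = 207.8.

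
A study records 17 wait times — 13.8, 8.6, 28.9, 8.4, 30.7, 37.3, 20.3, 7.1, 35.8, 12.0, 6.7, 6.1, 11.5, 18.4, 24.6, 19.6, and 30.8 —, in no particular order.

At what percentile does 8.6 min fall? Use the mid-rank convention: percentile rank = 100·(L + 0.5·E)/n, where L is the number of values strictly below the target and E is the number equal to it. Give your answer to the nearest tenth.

26.5

Sorted: 6.1, 6.7, 7.1, 8.4, 8.6, 11.5, 12.0, 13.8, 18.4, 19.6, 20.3, 24.6, 28.9, 30.7, 30.8, 35.8, 37.3.
Count below 8.6: L = 4; count equal: E = 1; n = 17.
Percentile rank = 100·(4 + 0.5·1)/17 = 100·4.5/17 = 26.47.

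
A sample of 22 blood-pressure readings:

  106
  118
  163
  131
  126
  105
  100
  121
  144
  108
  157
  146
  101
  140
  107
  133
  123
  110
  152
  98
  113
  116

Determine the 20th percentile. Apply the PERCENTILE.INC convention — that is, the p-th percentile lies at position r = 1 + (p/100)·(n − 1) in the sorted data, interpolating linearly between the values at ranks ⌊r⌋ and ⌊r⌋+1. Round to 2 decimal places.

106.20

Sorted: 98, 100, 101, 105, 106, 107, 108, 110, 113, 116, 118, 121, 123, 126, 131, 133, 140, 144, 146, 152, 157, 163.
n = 22.
r = 1 + (20/100)·(22 − 1) = 1 + 4.2 = 5.2.
Rank 5 is 106 and rank 6 is 107.
Interpolate: 106 + 0.2·(107 − 106) = 106 + 0.2·1 = 106.2.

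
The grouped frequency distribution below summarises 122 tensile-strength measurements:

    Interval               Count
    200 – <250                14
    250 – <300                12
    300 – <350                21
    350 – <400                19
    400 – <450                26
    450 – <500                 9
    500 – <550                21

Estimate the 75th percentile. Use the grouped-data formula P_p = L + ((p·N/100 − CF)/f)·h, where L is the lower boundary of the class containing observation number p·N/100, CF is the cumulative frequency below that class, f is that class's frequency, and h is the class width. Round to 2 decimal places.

449.04

N = 122; target position k = 75/100 · 122 = 91.5.
Cumulative frequencies: 14, 26, 47, 66, 92, 101, 122.
Observation 91.5 falls in the class 400 – <450.
L = 400, CF = 66, f = 26, h = 50.
P75 = 400 + ((91.5 − 66)/26)·50 = 400 + 49.0385 = 449.038.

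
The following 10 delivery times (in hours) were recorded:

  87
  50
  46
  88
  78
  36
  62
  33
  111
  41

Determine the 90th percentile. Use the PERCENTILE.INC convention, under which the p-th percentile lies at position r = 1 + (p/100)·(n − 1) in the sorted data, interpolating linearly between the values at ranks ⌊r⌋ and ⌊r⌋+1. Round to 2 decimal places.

Sorted: 33, 36, 41, 46, 50, 62, 78, 87, 88, 111.
n = 10.
r = 1 + (90/100)·(10 − 1) = 1 + 8.1 = 9.1.
Rank 9 is 88 and rank 10 is 111.
Interpolate: 88 + 0.1·(111 − 88) = 88 + 0.1·23 = 90.3.

90.30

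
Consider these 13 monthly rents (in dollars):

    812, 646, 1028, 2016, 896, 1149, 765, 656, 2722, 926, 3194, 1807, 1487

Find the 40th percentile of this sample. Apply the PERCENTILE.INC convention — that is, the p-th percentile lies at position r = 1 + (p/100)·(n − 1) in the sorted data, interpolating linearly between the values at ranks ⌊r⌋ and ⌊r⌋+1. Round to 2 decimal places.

Sorted: 646, 656, 765, 812, 896, 926, 1028, 1149, 1487, 1807, 2016, 2722, 3194.
n = 13.
r = 1 + (40/100)·(13 − 1) = 1 + 4.8 = 5.8.
Rank 5 is 896 and rank 6 is 926.
Interpolate: 896 + 0.8·(926 − 896) = 896 + 0.8·30 = 920.

920.00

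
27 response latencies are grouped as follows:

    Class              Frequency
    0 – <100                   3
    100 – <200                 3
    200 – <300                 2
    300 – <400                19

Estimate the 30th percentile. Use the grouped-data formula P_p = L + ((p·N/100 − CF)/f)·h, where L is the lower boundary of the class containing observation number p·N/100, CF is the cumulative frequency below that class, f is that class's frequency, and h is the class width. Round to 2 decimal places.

300.53

N = 27; target position k = 30/100 · 27 = 8.1.
Cumulative frequencies: 3, 6, 8, 27.
Observation 8.1 falls in the class 300 – <400.
L = 300, CF = 8, f = 19, h = 100.
P30 = 300 + ((8.1 − 8)/19)·100 = 300 + 0.526316 = 300.526.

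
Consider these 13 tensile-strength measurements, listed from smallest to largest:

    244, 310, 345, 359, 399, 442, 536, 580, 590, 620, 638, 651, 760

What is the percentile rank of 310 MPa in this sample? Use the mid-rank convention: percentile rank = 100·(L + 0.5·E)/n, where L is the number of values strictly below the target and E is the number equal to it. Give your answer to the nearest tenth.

Count below 310: L = 1; count equal: E = 1; n = 13.
Percentile rank = 100·(1 + 0.5·1)/13 = 100·1.5/13 = 11.54.

11.5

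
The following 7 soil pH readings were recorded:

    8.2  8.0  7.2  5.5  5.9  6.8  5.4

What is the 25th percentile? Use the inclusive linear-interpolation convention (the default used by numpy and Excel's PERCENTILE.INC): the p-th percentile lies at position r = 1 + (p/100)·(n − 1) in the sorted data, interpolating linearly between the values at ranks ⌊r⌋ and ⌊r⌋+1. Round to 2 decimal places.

Sorted: 5.4, 5.5, 5.9, 6.8, 7.2, 8.0, 8.2.
n = 7.
r = 1 + (25/100)·(7 − 1) = 1 + 1.5 = 2.5.
Rank 2 is 5.5 and rank 3 is 5.9.
Interpolate: 5.5 + 0.5·(5.9 − 5.5) = 5.5 + 0.5·0.4 = 5.7.

5.70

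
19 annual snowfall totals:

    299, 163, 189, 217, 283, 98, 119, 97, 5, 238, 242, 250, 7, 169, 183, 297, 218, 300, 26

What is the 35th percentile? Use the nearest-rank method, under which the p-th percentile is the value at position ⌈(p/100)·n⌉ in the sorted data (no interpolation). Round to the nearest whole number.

Sorted: 5, 7, 26, 97, 98, 119, 163, 169, 183, 189, 217, 218, 238, 242, 250, 283, 297, 299, 300.
n = 19.
Position = ⌈35/100 · 19⌉ = ⌈6.65⌉ = 7.
The value at rank 7 is 163.

163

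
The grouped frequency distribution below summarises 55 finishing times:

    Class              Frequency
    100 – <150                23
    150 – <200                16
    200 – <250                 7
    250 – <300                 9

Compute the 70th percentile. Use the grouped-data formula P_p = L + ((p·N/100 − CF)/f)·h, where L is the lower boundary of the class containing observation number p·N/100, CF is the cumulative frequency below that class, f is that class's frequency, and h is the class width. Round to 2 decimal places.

N = 55; target position k = 70/100 · 55 = 38.5.
Cumulative frequencies: 23, 39, 46, 55.
Observation 38.5 falls in the class 150 – <200.
L = 150, CF = 23, f = 16, h = 50.
P70 = 150 + ((38.5 − 23)/16)·50 = 150 + 48.4375 = 198.438.

198.44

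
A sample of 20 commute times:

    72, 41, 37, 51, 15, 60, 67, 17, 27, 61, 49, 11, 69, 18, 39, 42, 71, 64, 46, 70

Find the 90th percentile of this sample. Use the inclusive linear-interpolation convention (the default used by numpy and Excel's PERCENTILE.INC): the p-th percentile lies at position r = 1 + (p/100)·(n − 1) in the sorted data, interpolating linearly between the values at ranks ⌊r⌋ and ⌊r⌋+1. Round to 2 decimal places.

70.10

Sorted: 11, 15, 17, 18, 27, 37, 39, 41, 42, 46, 49, 51, 60, 61, 64, 67, 69, 70, 71, 72.
n = 20.
r = 1 + (90/100)·(20 − 1) = 1 + 17.1 = 18.1.
Rank 18 is 70 and rank 19 is 71.
Interpolate: 70 + 0.1·(71 − 70) = 70 + 0.1·1 = 70.1.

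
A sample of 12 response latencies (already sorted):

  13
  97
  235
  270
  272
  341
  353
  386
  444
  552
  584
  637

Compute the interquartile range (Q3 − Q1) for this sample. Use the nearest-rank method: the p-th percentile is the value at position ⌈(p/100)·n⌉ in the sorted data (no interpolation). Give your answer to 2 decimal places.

n = 12.
P25: rank ⌈25/100·12⌉ = 3 → 235.
P75: rank ⌈75/100·12⌉ = 9 → 444.
Difference: 444 − 235 = 209.

209.00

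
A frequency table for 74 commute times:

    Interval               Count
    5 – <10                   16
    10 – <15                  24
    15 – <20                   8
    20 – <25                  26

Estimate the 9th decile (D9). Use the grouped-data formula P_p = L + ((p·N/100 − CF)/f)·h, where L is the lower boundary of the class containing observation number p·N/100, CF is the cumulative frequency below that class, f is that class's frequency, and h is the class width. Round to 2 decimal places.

23.58

N = 74; target position k = 90/100 · 74 = 66.6.
Cumulative frequencies: 16, 40, 48, 74.
Observation 66.6 falls in the class 20 – <25.
L = 20, CF = 48, f = 26, h = 5.
P90 = 20 + ((66.6 − 48)/26)·5 = 20 + 3.57692 = 23.5769.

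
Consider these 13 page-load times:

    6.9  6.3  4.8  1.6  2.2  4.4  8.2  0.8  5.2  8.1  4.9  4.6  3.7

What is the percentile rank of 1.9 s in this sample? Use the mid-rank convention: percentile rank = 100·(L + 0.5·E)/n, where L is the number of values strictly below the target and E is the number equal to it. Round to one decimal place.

Sorted: 0.8, 1.6, 2.2, 3.7, 4.4, 4.6, 4.8, 4.9, 5.2, 6.3, 6.9, 8.1, 8.2.
Count below 1.9: L = 2; count equal: E = 0; n = 13.
Percentile rank = 100·(2 + 0.5·0)/13 = 100·2/13 = 15.38.

15.4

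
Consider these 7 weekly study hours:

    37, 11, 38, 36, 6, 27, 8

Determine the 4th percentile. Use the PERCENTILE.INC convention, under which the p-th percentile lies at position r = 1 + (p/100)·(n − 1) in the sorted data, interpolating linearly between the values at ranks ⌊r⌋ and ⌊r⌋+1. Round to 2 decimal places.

Sorted: 6, 8, 11, 27, 36, 37, 38.
n = 7.
r = 1 + (4/100)·(7 − 1) = 1 + 0.24 = 1.24.
Rank 1 is 6 and rank 2 is 8.
Interpolate: 6 + 0.24·(8 − 6) = 6 + 0.24·2 = 6.48.

6.48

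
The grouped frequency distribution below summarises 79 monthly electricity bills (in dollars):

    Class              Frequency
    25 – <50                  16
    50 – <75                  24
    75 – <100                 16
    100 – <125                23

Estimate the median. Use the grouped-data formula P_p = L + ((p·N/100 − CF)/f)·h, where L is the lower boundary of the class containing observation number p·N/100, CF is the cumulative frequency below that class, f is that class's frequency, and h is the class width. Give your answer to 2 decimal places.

N = 79; target position k = 50/100 · 79 = 39.5.
Cumulative frequencies: 16, 40, 56, 79.
Observation 39.5 falls in the class 50 – <75.
L = 50, CF = 16, f = 24, h = 25.
P50 = 50 + ((39.5 − 16)/24)·25 = 50 + 24.4792 = 74.4792.

74.48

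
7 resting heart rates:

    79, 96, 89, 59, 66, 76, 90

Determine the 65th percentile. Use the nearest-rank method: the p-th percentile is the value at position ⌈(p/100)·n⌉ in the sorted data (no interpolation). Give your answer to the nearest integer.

89

Sorted: 59, 66, 76, 79, 89, 90, 96.
n = 7.
Position = ⌈65/100 · 7⌉ = ⌈4.55⌉ = 5.
The value at rank 5 is 89.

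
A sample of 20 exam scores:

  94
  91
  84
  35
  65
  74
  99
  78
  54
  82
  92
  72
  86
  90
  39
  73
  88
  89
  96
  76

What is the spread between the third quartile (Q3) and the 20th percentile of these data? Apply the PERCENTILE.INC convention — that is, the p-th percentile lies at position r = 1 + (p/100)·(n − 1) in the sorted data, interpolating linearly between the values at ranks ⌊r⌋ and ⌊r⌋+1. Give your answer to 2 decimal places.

Sorted: 35, 39, 54, 65, 72, 73, 74, 76, 78, 82, 84, 86, 88, 89, 90, 91, 92, 94, 96, 99.
n = 20.
P20: r = 4.8; ranks 4–5 are 65, 72; interpolating gives 70.6.
P75: r = 15.25; ranks 15–16 are 90, 91; interpolating gives 90.25.
Difference: 90.25 − 70.6 = 19.65.

19.65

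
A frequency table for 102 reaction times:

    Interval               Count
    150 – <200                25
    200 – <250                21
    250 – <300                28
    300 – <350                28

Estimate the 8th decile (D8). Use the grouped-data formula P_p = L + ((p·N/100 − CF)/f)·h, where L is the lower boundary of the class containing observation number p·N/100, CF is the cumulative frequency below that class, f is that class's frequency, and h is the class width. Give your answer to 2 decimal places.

313.57

N = 102; target position k = 80/100 · 102 = 81.6.
Cumulative frequencies: 25, 46, 74, 102.
Observation 81.6 falls in the class 300 – <350.
L = 300, CF = 74, f = 28, h = 50.
P80 = 300 + ((81.6 − 74)/28)·50 = 300 + 13.5714 = 313.571.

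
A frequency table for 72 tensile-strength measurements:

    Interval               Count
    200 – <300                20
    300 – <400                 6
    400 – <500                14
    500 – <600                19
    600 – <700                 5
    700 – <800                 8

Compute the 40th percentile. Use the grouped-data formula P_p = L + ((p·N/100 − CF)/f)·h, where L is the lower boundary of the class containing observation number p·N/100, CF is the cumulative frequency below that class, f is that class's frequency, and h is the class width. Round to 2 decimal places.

420.00

N = 72; target position k = 40/100 · 72 = 28.8.
Cumulative frequencies: 20, 26, 40, 59, 64, 72.
Observation 28.8 falls in the class 400 – <500.
L = 400, CF = 26, f = 14, h = 100.
P40 = 400 + ((28.8 − 26)/14)·100 = 400 + 20 = 420.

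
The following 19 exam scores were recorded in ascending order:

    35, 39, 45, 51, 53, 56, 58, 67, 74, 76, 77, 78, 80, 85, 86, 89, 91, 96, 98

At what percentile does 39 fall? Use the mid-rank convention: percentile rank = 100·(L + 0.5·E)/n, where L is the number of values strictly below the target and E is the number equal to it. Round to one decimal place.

Count below 39: L = 1; count equal: E = 1; n = 19.
Percentile rank = 100·(1 + 0.5·1)/19 = 100·1.5/19 = 7.895.

7.9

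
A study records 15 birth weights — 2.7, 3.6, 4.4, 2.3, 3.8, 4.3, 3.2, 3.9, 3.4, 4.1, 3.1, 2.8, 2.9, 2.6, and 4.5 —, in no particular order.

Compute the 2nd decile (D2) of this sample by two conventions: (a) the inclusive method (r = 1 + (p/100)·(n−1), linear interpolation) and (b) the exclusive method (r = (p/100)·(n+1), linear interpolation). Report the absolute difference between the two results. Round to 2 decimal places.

0.06

Sorted: 2.3, 2.6, 2.7, 2.8, 2.9, 3.1, 3.2, 3.4, 3.6, 3.8, 3.9, 4.1, 4.3, 4.4, 4.5.
n = 15.
(a) r = 3.8; between ranks 3 (2.7) and 4 (2.8): 2.78.
(b) r = 3.2; between ranks 3 (2.7) and 4 (2.8): 2.72.
|2.78 − 2.72| = 0.06.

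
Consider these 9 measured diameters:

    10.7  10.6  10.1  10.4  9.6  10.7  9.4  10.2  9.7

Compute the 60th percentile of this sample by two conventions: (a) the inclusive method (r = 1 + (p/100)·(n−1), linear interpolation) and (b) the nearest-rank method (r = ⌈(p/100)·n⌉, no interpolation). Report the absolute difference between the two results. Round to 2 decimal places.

Sorted: 9.4, 9.6, 9.7, 10.1, 10.2, 10.4, 10.6, 10.7, 10.7.
n = 9.
(a) r = 5.8; between ranks 5 (10.2) and 6 (10.4): 10.36.
(b) the nearest-rank method: rank 6 → 10.4.
|10.36 − 10.4| = 0.04.

0.04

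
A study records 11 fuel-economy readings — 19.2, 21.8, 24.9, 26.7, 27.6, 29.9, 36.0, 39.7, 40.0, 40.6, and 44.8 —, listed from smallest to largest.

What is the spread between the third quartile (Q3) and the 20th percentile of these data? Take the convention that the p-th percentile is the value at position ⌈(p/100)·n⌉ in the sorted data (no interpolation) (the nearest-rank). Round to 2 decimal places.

15.10

n = 11.
P20: rank ⌈20/100·11⌉ = 3 → 24.9.
P75: rank ⌈75/100·11⌉ = 9 → 40.
Difference: 40 − 24.9 = 15.1.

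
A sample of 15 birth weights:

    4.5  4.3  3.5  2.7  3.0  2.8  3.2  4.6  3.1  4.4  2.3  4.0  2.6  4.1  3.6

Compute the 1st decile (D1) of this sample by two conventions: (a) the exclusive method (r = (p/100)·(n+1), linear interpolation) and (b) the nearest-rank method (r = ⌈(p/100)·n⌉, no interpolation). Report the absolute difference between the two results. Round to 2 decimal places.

Sorted: 2.3, 2.6, 2.7, 2.8, 3.0, 3.1, 3.2, 3.5, 3.6, 4.0, 4.1, 4.3, 4.4, 4.5, 4.6.
n = 15.
(a) r = 1.6; between ranks 1 (2.3) and 2 (2.6): 2.48.
(b) the nearest-rank method: rank 2 → 2.6.
|2.48 − 2.6| = 0.12.

0.12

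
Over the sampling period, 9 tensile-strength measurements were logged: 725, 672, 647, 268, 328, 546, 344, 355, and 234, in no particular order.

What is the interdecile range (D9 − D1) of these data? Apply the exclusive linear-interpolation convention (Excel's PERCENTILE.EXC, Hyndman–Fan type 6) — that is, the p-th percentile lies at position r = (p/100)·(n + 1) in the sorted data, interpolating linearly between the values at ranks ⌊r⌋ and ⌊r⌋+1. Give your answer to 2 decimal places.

491.00

Sorted: 234, 268, 328, 344, 355, 546, 647, 672, 725.
n = 9.
P10: r = 1 (integer) → 234.
P90: r = 9 (integer) → 725.
Difference: 725 − 234 = 491.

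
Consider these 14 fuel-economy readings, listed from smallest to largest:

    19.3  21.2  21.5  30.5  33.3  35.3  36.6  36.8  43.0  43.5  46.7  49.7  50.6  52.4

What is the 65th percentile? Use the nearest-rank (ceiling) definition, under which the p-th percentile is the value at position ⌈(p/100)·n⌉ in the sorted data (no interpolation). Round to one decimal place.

n = 14.
Position = ⌈65/100 · 14⌉ = ⌈9.1⌉ = 10.
The value at rank 10 is 43.5.

43.5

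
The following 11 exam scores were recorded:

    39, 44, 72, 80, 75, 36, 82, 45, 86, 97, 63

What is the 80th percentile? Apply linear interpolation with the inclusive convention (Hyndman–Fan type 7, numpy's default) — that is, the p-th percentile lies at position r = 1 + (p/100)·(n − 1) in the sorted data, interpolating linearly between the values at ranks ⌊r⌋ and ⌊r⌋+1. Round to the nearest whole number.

Sorted: 36, 39, 44, 45, 63, 72, 75, 80, 82, 86, 97.
n = 11.
r = 1 + (80/100)·(11 − 1) = 1 + 8 = 9.
r is an integer, so P80 is the value at rank 9: 82.

82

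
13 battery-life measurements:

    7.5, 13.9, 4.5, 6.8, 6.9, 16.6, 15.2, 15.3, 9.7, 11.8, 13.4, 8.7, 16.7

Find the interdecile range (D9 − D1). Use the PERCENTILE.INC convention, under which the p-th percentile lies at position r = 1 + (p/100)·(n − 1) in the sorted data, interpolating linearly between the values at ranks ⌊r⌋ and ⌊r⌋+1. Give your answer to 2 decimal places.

Sorted: 4.5, 6.8, 6.9, 7.5, 8.7, 9.7, 11.8, 13.4, 13.9, 15.2, 15.3, 16.6, 16.7.
n = 13.
P10: r = 2.2; ranks 2–3 are 6.8, 6.9; interpolating gives 6.82.
P90: r = 11.8; ranks 11–12 are 15.3, 16.6; interpolating gives 16.34.
Difference: 16.34 − 6.82 = 9.52.

9.52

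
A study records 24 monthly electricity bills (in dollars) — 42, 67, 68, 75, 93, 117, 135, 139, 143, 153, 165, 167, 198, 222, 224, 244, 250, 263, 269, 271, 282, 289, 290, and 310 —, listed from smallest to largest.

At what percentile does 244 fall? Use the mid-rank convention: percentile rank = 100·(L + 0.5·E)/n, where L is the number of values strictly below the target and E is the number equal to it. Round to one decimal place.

Count below 244: L = 15; count equal: E = 1; n = 24.
Percentile rank = 100·(15 + 0.5·1)/24 = 100·15.5/24 = 64.58.

64.6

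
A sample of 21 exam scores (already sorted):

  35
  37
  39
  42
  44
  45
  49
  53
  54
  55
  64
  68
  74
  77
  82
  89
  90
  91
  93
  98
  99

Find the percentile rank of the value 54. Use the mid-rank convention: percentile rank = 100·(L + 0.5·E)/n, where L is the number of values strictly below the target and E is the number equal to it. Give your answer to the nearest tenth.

40.5

Count below 54: L = 8; count equal: E = 1; n = 21.
Percentile rank = 100·(8 + 0.5·1)/21 = 100·8.5/21 = 40.48.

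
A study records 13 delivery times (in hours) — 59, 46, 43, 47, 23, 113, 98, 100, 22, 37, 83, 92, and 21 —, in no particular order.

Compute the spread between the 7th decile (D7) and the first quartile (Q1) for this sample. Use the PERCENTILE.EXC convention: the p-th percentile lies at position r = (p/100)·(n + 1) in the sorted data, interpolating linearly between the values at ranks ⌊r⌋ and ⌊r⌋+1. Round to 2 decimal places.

Sorted: 21, 22, 23, 37, 43, 46, 47, 59, 83, 92, 98, 100, 113.
n = 13.
P25: r = 3.5; ranks 3–4 are 23, 37; interpolating gives 30.
P70: r = 9.8; ranks 9–10 are 83, 92; interpolating gives 90.2.
Difference: 90.2 − 30 = 60.2.

60.20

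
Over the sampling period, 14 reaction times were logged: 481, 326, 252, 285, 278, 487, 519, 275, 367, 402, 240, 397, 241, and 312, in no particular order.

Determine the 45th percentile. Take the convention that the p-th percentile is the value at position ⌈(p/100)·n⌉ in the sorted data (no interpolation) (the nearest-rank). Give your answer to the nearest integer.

Sorted: 240, 241, 252, 275, 278, 285, 312, 326, 367, 397, 402, 481, 487, 519.
n = 14.
Position = ⌈45/100 · 14⌉ = ⌈6.3⌉ = 7.
The value at rank 7 is 312.

312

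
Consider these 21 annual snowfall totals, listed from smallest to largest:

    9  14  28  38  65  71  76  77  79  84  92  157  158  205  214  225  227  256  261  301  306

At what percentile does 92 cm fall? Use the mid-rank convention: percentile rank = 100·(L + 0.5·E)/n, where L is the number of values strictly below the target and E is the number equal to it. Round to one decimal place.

50.0

Count below 92: L = 10; count equal: E = 1; n = 21.
Percentile rank = 100·(10 + 0.5·1)/21 = 100·10.5/21 = 50.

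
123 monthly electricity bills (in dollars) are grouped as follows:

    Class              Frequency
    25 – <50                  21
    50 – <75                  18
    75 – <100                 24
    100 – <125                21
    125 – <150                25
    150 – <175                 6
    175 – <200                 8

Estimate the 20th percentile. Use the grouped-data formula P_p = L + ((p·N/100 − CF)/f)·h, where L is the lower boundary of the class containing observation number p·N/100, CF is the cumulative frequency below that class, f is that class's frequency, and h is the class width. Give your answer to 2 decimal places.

N = 123; target position k = 20/100 · 123 = 24.6.
Cumulative frequencies: 21, 39, 63, 84, 109, 115, 123.
Observation 24.6 falls in the class 50 – <75.
L = 50, CF = 21, f = 18, h = 25.
P20 = 50 + ((24.6 − 21)/18)·25 = 50 + 5 = 55.

55.00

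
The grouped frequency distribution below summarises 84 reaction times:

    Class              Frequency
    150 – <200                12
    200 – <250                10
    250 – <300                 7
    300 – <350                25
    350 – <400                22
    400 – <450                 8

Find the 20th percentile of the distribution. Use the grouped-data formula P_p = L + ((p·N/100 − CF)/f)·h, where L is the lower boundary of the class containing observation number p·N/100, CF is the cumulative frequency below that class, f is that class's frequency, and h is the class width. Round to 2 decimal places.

224.00

N = 84; target position k = 20/100 · 84 = 16.8.
Cumulative frequencies: 12, 22, 29, 54, 76, 84.
Observation 16.8 falls in the class 200 – <250.
L = 200, CF = 12, f = 10, h = 50.
P20 = 200 + ((16.8 − 12)/10)·50 = 200 + 24 = 224.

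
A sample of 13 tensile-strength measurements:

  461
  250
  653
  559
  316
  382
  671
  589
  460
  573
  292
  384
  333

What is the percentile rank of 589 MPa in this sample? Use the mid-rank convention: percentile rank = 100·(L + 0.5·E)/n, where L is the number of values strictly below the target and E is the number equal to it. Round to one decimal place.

80.8

Sorted: 250, 292, 316, 333, 382, 384, 460, 461, 559, 573, 589, 653, 671.
Count below 589: L = 10; count equal: E = 1; n = 13.
Percentile rank = 100·(10 + 0.5·1)/13 = 100·10.5/13 = 80.77.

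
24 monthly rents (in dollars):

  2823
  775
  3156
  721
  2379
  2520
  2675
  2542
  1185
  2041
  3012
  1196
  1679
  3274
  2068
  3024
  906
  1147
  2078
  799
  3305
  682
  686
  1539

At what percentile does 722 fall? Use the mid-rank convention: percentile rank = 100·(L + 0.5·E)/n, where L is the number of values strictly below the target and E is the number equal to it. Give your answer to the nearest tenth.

Sorted: 682, 686, 721, 775, 799, 906, 1147, 1185, 1196, 1539, 1679, 2041, 2068, 2078, 2379, 2520, 2542, 2675, 2823, 3012, 3024, 3156, 3274, 3305.
Count below 722: L = 3; count equal: E = 0; n = 24.
Percentile rank = 100·(3 + 0.5·0)/24 = 100·3/24 = 12.5.

12.5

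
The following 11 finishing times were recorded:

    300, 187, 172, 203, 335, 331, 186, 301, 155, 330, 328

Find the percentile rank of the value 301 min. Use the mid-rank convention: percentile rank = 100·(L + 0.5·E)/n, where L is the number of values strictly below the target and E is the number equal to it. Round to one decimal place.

Sorted: 155, 172, 186, 187, 203, 300, 301, 328, 330, 331, 335.
Count below 301: L = 6; count equal: E = 1; n = 11.
Percentile rank = 100·(6 + 0.5·1)/11 = 100·6.5/11 = 59.09.

59.1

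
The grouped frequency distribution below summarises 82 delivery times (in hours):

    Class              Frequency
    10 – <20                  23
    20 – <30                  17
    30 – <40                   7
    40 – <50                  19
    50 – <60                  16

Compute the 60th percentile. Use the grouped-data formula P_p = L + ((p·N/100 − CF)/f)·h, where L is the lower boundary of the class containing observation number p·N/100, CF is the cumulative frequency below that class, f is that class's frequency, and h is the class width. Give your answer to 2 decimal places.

N = 82; target position k = 60/100 · 82 = 49.2.
Cumulative frequencies: 23, 40, 47, 66, 82.
Observation 49.2 falls in the class 40 – <50.
L = 40, CF = 47, f = 19, h = 10.
P60 = 40 + ((49.2 − 47)/19)·10 = 40 + 1.15789 = 41.1579.

41.16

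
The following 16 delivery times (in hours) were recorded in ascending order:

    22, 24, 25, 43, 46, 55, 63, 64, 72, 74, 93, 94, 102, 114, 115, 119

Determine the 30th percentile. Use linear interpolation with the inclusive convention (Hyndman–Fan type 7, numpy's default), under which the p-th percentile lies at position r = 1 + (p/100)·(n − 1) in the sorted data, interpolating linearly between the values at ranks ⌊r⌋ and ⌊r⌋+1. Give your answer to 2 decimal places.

50.50

n = 16.
r = 1 + (30/100)·(16 − 1) = 1 + 4.5 = 5.5.
Rank 5 is 46 and rank 6 is 55.
Interpolate: 46 + 0.5·(55 − 46) = 46 + 0.5·9 = 50.5.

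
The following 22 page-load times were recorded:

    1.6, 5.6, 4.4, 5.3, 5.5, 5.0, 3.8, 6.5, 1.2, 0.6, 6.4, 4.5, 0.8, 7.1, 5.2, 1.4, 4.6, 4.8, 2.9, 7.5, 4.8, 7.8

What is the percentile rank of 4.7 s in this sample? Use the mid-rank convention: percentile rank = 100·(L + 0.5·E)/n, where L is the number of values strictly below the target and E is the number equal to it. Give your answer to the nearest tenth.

45.5

Sorted: 0.6, 0.8, 1.2, 1.4, 1.6, 2.9, 3.8, 4.4, 4.5, 4.6, 4.8, 4.8, 5.0, 5.2, 5.3, 5.5, 5.6, 6.4, 6.5, 7.1, 7.5, 7.8.
Count below 4.7: L = 10; count equal: E = 0; n = 22.
Percentile rank = 100·(10 + 0.5·0)/22 = 100·10/22 = 45.45.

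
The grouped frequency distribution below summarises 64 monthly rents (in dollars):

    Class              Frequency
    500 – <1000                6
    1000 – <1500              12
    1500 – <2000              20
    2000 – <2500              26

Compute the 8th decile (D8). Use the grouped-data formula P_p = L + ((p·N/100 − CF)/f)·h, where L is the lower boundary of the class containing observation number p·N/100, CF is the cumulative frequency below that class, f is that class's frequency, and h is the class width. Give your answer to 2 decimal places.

2253.85

N = 64; target position k = 80/100 · 64 = 51.2.
Cumulative frequencies: 6, 18, 38, 64.
Observation 51.2 falls in the class 2000 – <2500.
L = 2000, CF = 38, f = 26, h = 500.
P80 = 2000 + ((51.2 − 38)/26)·500 = 2000 + 253.846 = 2253.85.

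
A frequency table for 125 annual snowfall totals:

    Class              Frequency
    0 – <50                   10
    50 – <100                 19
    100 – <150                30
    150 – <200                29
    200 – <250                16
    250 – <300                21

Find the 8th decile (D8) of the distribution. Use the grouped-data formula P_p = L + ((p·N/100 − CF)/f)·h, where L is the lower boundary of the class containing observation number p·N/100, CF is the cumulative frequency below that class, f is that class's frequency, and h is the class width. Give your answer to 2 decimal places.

237.50

N = 125; target position k = 80/100 · 125 = 100.
Cumulative frequencies: 10, 29, 59, 88, 104, 125.
Observation 100 falls in the class 200 – <250.
L = 200, CF = 88, f = 16, h = 50.
P80 = 200 + ((100 − 88)/16)·50 = 200 + 37.5 = 237.5.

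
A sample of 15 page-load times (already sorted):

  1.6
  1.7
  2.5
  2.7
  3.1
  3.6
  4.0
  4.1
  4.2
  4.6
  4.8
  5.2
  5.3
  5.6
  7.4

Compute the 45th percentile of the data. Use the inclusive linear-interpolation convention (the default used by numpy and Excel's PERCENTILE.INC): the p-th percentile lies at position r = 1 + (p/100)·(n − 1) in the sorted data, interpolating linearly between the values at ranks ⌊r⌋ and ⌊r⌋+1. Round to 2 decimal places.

4.03

n = 15.
r = 1 + (45/100)·(15 − 1) = 1 + 6.3 = 7.3.
Rank 7 is 4.0 and rank 8 is 4.1.
Interpolate: 4.0 + 0.3·(4.1 − 4.0) = 4.0 + 0.3·0.1 = 4.03.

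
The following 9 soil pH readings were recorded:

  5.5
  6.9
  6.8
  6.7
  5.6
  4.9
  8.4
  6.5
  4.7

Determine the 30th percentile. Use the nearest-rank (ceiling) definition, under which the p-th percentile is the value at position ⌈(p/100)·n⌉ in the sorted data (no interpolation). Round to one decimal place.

5.5

Sorted: 4.7, 4.9, 5.5, 5.6, 6.5, 6.7, 6.8, 6.9, 8.4.
n = 9.
Position = ⌈30/100 · 9⌉ = ⌈2.7⌉ = 3.
The value at rank 3 is 5.5.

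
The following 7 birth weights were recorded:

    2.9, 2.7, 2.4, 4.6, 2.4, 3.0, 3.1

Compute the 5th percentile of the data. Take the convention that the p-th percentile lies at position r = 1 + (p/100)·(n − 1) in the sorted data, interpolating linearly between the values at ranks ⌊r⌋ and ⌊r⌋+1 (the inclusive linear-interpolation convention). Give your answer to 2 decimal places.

2.40

Sorted: 2.4, 2.4, 2.7, 2.9, 3.0, 3.1, 4.6.
n = 7.
r = 1 + (5/100)·(7 − 1) = 1 + 0.3 = 1.3.
Rank 1 is 2.4 and rank 2 is 2.4.
Interpolate: 2.4 + 0.3·(2.4 − 2.4) = 2.4 + 0.3·0 = 2.4.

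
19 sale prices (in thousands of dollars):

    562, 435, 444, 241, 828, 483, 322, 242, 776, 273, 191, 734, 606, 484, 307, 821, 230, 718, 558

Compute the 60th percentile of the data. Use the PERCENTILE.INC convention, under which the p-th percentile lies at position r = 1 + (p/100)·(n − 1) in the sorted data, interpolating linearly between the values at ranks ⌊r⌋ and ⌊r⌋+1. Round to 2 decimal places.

543.20

Sorted: 191, 230, 241, 242, 273, 307, 322, 435, 444, 483, 484, 558, 562, 606, 718, 734, 776, 821, 828.
n = 19.
r = 1 + (60/100)·(19 − 1) = 1 + 10.8 = 11.8.
Rank 11 is 484 and rank 12 is 558.
Interpolate: 484 + 0.8·(558 − 484) = 484 + 0.8·74 = 543.2.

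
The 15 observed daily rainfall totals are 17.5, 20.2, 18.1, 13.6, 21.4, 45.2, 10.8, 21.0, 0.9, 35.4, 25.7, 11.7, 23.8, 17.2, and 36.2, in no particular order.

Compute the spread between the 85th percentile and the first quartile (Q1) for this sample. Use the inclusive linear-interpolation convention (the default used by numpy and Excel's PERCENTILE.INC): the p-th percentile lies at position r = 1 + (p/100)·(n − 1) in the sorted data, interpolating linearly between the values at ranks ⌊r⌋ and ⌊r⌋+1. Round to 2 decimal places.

Sorted: 0.9, 10.8, 11.7, 13.6, 17.2, 17.5, 18.1, 20.2, 21.0, 21.4, 23.8, 25.7, 35.4, 36.2, 45.2.
n = 15.
P25: r = 4.5; ranks 4–5 are 13.6, 17.2; interpolating gives 15.4.
P85: r = 12.9; ranks 12–13 are 25.7, 35.4; interpolating gives 34.43.
Difference: 34.43 − 15.4 = 19.03.

19.03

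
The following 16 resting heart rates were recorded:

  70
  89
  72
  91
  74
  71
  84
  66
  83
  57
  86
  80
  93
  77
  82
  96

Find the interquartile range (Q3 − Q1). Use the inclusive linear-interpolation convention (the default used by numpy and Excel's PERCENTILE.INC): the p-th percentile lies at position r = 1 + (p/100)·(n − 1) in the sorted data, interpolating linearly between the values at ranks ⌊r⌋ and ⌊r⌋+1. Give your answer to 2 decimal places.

Sorted: 57, 66, 70, 71, 72, 74, 77, 80, 82, 83, 84, 86, 89, 91, 93, 96.
n = 16.
P25: r = 4.75; ranks 4–5 are 71, 72; interpolating gives 71.75.
P75: r = 12.25; ranks 12–13 are 86, 89; interpolating gives 86.75.
Difference: 86.75 − 71.75 = 15.

15.00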